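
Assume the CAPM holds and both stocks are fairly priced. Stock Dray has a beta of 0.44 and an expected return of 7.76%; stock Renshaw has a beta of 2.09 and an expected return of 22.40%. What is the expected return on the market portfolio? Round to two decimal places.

Both satisfy E(R) = R_f + β·MRP, so the slope of the SML is
MRP = (22.40% − 7.76%) / (2.09 − 0.44) = 14.64% / 1.65 = 8.8727%
R_f = E(R_Dray) − β_Dray·MRP = 7.76% − 0.44 × 8.8727% = 3.8560%
E(R_m) = R_f + MRP = 3.8560% + 8.8727% = 12.73%

12.73%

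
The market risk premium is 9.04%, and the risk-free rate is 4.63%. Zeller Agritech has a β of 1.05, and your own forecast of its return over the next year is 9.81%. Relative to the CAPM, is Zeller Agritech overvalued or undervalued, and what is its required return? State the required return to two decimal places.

Overvalued; required return 14.12%

Required return = R_f + β·MRP = 4.63% + 1.05 × 9.04% = 14.12%
Forecast 9.81% < required 14.12% → the stock plots below the SML → overvalued.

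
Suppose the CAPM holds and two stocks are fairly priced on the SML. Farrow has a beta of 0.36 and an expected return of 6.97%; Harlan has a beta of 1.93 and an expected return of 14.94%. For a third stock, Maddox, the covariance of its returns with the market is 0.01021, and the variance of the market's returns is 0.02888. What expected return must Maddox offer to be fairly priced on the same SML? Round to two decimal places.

6.94%

MRP = (14.94% − 6.97%) / (1.93 − 0.36) = 5.0764%
R_f = 6.97% − 0.36 × 5.0764% = 5.1425%
β_Maddox = Cov / Var(R_m) = 0.01021 / 0.02888 = 0.3535
E(R_Maddox) = R_f + β × MRP = 5.1425% + 0.3535 × 5.0764% = 6.94%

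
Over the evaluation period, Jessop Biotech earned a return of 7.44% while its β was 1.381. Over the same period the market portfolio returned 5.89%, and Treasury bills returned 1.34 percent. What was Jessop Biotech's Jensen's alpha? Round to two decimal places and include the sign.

Market excess return = 5.89% − 1.34% = 4.55%
CAPM benchmark = R_f + β(R_m − R_f) = 1.34% + 1.381 × 4.55% = 7.62355%
α = actual − benchmark = 7.44% − 7.62355% = -0.18%

-0.18%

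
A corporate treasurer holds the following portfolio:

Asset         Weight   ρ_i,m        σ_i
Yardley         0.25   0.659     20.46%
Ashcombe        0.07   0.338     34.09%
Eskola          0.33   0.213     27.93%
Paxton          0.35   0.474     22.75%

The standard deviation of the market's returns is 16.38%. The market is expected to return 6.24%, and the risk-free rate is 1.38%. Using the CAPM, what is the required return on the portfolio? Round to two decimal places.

β_Yardley = 0.659 × 20.46% / 16.38% = 0.8231
β_Ashcombe = 0.338 × 34.09% / 16.38% = 0.7034
β_Eskola = 0.213 × 27.93% / 16.38% = 0.3632
β_Paxton = 0.474 × 22.75% / 16.38% = 0.6583
β_P = Σ w_i β_i = 0.25×0.8231 + 0.07×0.7034 + 0.33×0.3632 + 0.35×0.6583 = 0.6053
MRP = 6.24% − 1.38% = 4.86%
E(R_P) = R_f + β_P × MRP = 1.38% + 0.6053 × 4.86% = 4.32%

4.32%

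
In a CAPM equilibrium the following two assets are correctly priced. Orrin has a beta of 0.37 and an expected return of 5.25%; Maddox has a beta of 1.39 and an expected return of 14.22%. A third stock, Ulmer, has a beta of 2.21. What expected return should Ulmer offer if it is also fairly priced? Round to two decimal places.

21.43%

MRP (SML slope) = (14.22% − 5.25%) / (1.39 − 0.37) = 8.97% / 1.02 = 8.7941%
R_f (intercept) = 5.25% − 0.37 × 8.7941% = 1.9962%
E(R_Ulmer) = R_f + β × MRP = 1.9962% + 2.21 × 8.7941% = 21.43%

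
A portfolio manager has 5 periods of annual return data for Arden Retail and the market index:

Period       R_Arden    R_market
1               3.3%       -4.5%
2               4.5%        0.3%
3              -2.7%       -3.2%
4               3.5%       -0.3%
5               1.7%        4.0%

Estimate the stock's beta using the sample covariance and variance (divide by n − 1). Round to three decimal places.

Mean R_i = (3.3 + 4.5 − 2.7 + 3.5 + 1.7) / 5 = 2.0600%
Mean R_m = (-4.5 + 0.3 − 3.2 − 0.3 + 4.0) / 5 = -0.7400%
Σ(R_i − R̄_i)(R_m − R̄_m) = 8.5120  ⇒  Cov = 8.5120 / 4 = 2.1280
Σ(R_m − R̄_m)² = 43.9320  ⇒  Var(R_m) = 43.9320 / 4 = 10.9830
β = Cov / Var(R_m) = 2.1280 / 10.9830 = 0.1938

0.194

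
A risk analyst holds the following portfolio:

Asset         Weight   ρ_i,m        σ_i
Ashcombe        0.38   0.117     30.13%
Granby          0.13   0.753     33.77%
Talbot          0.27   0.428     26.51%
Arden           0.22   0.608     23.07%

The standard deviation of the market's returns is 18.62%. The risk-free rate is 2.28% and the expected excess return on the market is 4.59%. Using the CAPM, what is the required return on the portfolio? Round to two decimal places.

4.94%

β_Ashcombe = 0.117 × 30.13% / 18.62% = 0.1893
β_Granby = 0.753 × 33.77% / 18.62% = 1.3657
β_Talbot = 0.428 × 26.51% / 18.62% = 0.6094
β_Arden = 0.608 × 23.07% / 18.62% = 0.7533
β_P = Σ w_i β_i = 0.38×0.1893 + 0.13×1.3657 + 0.27×0.6094 + 0.22×0.7533 = 0.5797
E(R_P) = R_f + β_P × MRP = 2.28% + 0.5797 × 4.59% = 4.94%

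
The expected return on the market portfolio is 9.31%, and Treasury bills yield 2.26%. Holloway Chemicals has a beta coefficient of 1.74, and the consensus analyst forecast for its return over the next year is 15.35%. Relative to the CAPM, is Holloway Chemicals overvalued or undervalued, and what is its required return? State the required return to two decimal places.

Undervalued; required return 14.53%

MRP = 9.31% − 2.26% = 7.05%
Required return = R_f + β·MRP = 2.26% + 1.74 × 7.05% = 14.53%
Forecast 15.35% > required 14.53% → the stock plots above the SML → undervalued.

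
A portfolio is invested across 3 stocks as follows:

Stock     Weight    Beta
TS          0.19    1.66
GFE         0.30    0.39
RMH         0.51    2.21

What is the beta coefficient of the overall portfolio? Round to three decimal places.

β_P = Σ w_i β_i = 0.19×1.66 + 0.30×0.39 + 0.51×2.21 = 1.5595

1.560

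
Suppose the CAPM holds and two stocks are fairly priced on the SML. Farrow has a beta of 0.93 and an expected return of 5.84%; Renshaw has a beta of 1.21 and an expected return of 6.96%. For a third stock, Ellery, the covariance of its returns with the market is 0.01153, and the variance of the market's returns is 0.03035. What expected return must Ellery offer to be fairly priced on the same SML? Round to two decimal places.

3.64%

MRP = (6.96% − 5.84%) / (1.21 − 0.93) = 4.0000%
R_f = 5.84% − 0.93 × 4.0000% = 2.1200%
β_Ellery = Cov / Var(R_m) = 0.01153 / 0.03035 = 0.3799
E(R_Ellery) = R_f + β × MRP = 2.1200% + 0.3799 × 4.0000% = 3.64%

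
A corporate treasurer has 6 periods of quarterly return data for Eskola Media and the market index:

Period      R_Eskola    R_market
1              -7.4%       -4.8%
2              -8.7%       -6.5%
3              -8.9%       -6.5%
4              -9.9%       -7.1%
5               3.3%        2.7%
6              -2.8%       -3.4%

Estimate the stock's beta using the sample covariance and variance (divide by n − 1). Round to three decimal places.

Mean R_i = (-7.4 − 8.7 − 8.9 − 9.9 + 3.3 − 2.8) / 6 = -5.7333%
Mean R_m = (-4.8 − 6.5 − 6.5 − 7.1 + 2.7 − 3.4) / 6 = -4.2667%
Σ(R_i − R̄_i)(R_m − R̄_m) = 91.8667  ⇒  Cov = 91.8667 / 5 = 18.3733
Σ(R_m − R̄_m)² = 67.5733  ⇒  Var(R_m) = 67.5733 / 5 = 13.5147
β = Cov / Var(R_m) = 18.3733 / 13.5147 = 1.3595

1.360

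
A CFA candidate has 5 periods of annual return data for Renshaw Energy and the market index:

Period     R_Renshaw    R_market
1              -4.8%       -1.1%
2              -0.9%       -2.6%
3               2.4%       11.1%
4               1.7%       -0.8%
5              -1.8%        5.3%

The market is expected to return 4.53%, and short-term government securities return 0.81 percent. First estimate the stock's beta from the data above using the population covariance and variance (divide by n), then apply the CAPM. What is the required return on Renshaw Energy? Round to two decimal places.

Mean R_i = (-4.8 − 0.9 + 2.4 + 1.7 − 1.8) / 5 = -0.6800%
Mean R_m = (-1.1 − 2.6 + 11.1 − 0.8 + 5.3) / 5 = 2.3800%
Σ(R_i − R̄_i)(R_m − R̄_m) = 31.4520  ⇒  Cov = 31.4520 / 5 = 6.2904
Σ(R_m − R̄_m)² = 131.5880  ⇒  Var(R_m) = 131.5880 / 5 = 26.3176
β = Cov / Var(R_m) = 6.2904 / 26.3176 = 0.2390
MRP = 4.53% − 0.81% = 3.72%
E(R) = R_f + β × MRP = 0.81% + 0.2390 × 3.72% = 1.70%

1.70%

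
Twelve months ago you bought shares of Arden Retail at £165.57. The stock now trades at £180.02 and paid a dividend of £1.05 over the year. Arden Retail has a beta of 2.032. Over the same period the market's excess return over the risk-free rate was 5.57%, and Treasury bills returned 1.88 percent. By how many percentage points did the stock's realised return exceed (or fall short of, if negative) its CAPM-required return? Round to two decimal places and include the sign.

-3.84%

Realised HPR = (P1 + D1 − P0) / P0 = (180.02 + 1.05 − 165.57) / 165.57 = 15.50 / 165.57 = 9.3616%
CAPM required = R_f + β·MRP = 1.88% + 2.032 × 5.57% = 13.19824%
α = realised − required = 9.3616% − 13.19824% = -3.84%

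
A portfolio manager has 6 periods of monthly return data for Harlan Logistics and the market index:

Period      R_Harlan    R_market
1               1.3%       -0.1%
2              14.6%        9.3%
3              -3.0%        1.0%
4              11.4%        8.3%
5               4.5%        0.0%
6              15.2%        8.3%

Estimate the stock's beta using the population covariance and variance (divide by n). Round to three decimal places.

1.486

Mean R_i = (1.3 + 14.6 − 3.0 + 11.4 + 4.5 + 15.2) / 6 = 7.3333%
Mean R_m = (-0.1 + 9.3 + 1.0 + 8.3 + 0.0 + 8.3) / 6 = 4.4667%
Σ(R_i − R̄_i)(R_m − R̄_m) = 156.8967  ⇒  Cov = 156.8967 / 6 = 26.1495
Σ(R_m − R̄_m)² = 105.5733  ⇒  Var(R_m) = 105.5733 / 6 = 17.5956
β = Cov / Var(R_m) = 26.1495 / 17.5956 = 1.4861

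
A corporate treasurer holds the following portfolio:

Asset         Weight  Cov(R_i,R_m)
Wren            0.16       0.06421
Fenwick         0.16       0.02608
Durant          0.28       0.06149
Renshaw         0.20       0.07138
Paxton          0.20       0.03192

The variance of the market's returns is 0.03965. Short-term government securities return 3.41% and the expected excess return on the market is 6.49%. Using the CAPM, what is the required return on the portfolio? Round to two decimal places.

11.97%

β_Wren = 0.06421 / 0.03965 = 1.6194
β_Fenwick = 0.02608 / 0.03965 = 0.6578
β_Durant = 0.06149 / 0.03965 = 1.5508
β_Renshaw = 0.07138 / 0.03965 = 1.8003
β_Paxton = 0.03192 / 0.03965 = 0.8050
β_P = Σ w_i β_i = 0.16×1.6194 + 0.16×0.6578 + 0.28×1.5508 + 0.20×1.8003 + 0.20×0.8050 = 1.3196
E(R_P) = R_f + β_P × MRP = 3.41% + 1.3196 × 6.49% = 11.97%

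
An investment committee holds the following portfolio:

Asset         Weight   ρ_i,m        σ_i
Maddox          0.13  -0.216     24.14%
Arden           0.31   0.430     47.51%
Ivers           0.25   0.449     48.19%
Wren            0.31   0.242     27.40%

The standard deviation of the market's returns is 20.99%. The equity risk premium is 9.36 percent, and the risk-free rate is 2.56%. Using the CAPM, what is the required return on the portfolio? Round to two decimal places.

8.41%

β_Maddox = -0.216 × 24.14% / 20.99% = -0.2484
β_Arden = 0.430 × 47.51% / 20.99% = 0.9733
β_Ivers = 0.449 × 48.19% / 20.99% = 1.0308
β_Wren = 0.242 × 27.40% / 20.99% = 0.3159
β_P = Σ w_i β_i = 0.13×-0.2484 + 0.31×0.9733 + 0.25×1.0308 + 0.31×0.3159 = 0.6251
E(R_P) = R_f + β_P × MRP = 2.56% + 0.6251 × 9.36% = 8.41%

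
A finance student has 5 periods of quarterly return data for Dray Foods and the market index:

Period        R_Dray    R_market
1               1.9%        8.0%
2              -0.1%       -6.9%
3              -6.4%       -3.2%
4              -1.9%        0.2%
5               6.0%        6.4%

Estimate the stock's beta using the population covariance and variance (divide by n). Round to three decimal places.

0.471

Mean R_i = (1.9 − 0.1 − 6.4 − 1.9 + 6.0) / 5 = -0.1000%
Mean R_m = (8.0 − 6.9 − 3.2 + 0.2 + 6.4) / 5 = 0.9000%
Σ(R_i − R̄_i)(R_m − R̄_m) = 74.8400  ⇒  Cov = 74.8400 / 5 = 14.9680
Σ(R_m − R̄_m)² = 158.8000  ⇒  Var(R_m) = 158.8000 / 5 = 31.7600
β = Cov / Var(R_m) = 14.9680 / 31.7600 = 0.4713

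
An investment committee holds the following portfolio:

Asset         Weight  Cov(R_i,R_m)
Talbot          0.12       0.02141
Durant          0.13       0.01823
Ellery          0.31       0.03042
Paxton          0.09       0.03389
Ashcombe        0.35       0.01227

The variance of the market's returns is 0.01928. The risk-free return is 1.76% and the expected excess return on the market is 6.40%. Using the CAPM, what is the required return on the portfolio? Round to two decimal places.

β_Talbot = 0.02141 / 0.01928 = 1.1105
β_Durant = 0.01823 / 0.01928 = 0.9455
β_Ellery = 0.03042 / 0.01928 = 1.5778
β_Paxton = 0.03389 / 0.01928 = 1.7578
β_Ashcombe = 0.01227 / 0.01928 = 0.6364
β_P = Σ w_i β_i = 0.12×1.1105 + 0.13×0.9455 + 0.31×1.5778 + 0.09×1.7578 + 0.35×0.6364 = 1.1262
E(R_P) = R_f + β_P × MRP = 1.76% + 1.1262 × 6.40% = 8.97%

8.97%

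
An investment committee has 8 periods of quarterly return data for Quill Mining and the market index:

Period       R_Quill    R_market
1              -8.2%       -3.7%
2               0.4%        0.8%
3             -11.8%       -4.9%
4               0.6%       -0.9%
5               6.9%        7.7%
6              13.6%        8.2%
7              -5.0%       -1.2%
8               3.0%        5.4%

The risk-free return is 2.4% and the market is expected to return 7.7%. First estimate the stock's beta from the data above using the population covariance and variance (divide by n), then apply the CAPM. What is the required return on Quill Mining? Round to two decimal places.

10.51%

Mean R_i = (-8.2 + 0.4 − 11.8 + 0.6 + 6.9 + 13.6 − 5.0 + 3.0) / 8 = -0.0625%
Mean R_m = (-3.7 + 0.8 − 4.9 − 0.9 + 7.7 + 8.2 − 1.2 + 5.4) / 8 = 1.4250%
Σ(R_i − R̄_i)(R_m − R̄_m) = 275.5025  ⇒  Cov = 275.5025 / 8 = 34.4378
Σ(R_m − R̄_m)² = 180.0350  ⇒  Var(R_m) = 180.0350 / 8 = 22.5044
β = Cov / Var(R_m) = 34.4378 / 22.5044 = 1.5303
MRP = 7.7% − 2.4% = 5.30%
E(R) = R_f + β × MRP = 2.4% + 1.5303 × 5.3% = 10.51%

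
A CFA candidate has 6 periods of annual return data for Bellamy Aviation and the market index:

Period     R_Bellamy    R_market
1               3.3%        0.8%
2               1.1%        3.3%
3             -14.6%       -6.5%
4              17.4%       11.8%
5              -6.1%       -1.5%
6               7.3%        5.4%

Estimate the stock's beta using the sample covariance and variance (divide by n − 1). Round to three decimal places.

1.726

Mean R_i = (3.3 + 1.1 − 14.6 + 17.4 − 6.1 + 7.3) / 6 = 1.4000%
Mean R_m = (0.8 + 3.3 − 6.5 + 11.8 − 1.5 + 5.4) / 6 = 2.2167%
Σ(R_i − R̄_i)(R_m − R̄_m) = 336.4400  ⇒  Cov = 336.4400 / 5 = 67.2880
Σ(R_m − R̄_m)² = 194.9483  ⇒  Var(R_m) = 194.9483 / 5 = 38.9897
β = Cov / Var(R_m) = 67.2880 / 38.9897 = 1.7258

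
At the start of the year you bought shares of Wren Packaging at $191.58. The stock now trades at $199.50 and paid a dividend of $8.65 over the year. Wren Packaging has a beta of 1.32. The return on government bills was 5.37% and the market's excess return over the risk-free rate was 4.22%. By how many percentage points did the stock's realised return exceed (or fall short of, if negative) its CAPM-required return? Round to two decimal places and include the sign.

-2.29%

Realised HPR = (P1 + D1 − P0) / P0 = (199.50 + 8.65 − 191.58) / 191.58 = 16.57 / 191.58 = 8.6491%
CAPM required = R_f + β·MRP = 5.37% + 1.32 × 4.22% = 10.9404%
α = realised − required = 8.6491% − 10.9404% = -2.29%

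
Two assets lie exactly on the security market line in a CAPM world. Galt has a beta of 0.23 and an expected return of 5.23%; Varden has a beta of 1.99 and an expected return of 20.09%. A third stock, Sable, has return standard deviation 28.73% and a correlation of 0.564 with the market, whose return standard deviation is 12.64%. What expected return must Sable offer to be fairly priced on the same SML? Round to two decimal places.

14.11%

MRP = (20.09% − 5.23%) / (1.99 − 0.23) = 8.4432%
R_f = 5.23% − 0.23 × 8.4432% = 3.2881%
β_Sable = ρ·σ_i/σ_m = 0.564 × 28.73 / 12.64 = 1.2819
E(R_Sable) = R_f + β × MRP = 3.2881% + 1.2819 × 8.4432% = 14.11%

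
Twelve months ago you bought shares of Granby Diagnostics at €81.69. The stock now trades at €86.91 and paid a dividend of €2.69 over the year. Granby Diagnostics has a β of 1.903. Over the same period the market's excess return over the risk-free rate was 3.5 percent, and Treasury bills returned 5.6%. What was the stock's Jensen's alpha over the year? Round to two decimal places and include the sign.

Realised HPR = (P1 + D1 − P0) / P0 = (86.91 + 2.69 − 81.69) / 81.69 = 7.91 / 81.69 = 9.6829%
CAPM required = R_f + β·MRP = 5.6% + 1.903 × 3.5% = 12.2605%
α = realised − required = 9.6829% − 12.2605% = -2.58%

-2.58%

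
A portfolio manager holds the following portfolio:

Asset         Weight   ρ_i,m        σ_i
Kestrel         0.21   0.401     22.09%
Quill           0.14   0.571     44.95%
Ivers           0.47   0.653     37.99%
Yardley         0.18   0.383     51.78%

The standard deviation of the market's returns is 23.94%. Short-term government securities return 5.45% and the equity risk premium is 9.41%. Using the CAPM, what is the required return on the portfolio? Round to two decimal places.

β_Kestrel = 0.401 × 22.09% / 23.94% = 0.3700
β_Quill = 0.571 × 44.95% / 23.94% = 1.0721
β_Ivers = 0.653 × 37.99% / 23.94% = 1.0362
β_Yardley = 0.383 × 51.78% / 23.94% = 0.8284
β_P = Σ w_i β_i = 0.21×0.3700 + 0.14×1.0721 + 0.47×1.0362 + 0.18×0.8284 = 0.8639
E(R_P) = R_f + β_P × MRP = 5.45% + 0.8639 × 9.41% = 13.58%

13.58%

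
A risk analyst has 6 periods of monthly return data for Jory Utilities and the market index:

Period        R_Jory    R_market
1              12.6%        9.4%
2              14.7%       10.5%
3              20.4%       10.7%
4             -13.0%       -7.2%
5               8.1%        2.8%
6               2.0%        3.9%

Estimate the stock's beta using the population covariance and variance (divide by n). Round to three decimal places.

1.647

Mean R_i = (12.6 + 14.7 + 20.4 − 13.0 + 8.1 + 2.0) / 6 = 7.4667%
Mean R_m = (9.4 + 10.5 + 10.7 − 7.2 + 2.8 + 3.9) / 6 = 5.0167%
Σ(R_i − R̄_i)(R_m − R̄_m) = 390.4033  ⇒  Cov = 390.4033 / 6 = 65.0672
Σ(R_m − R̄_m)² = 236.9883  ⇒  Var(R_m) = 236.9883 / 6 = 39.4981
β = Cov / Var(R_m) = 65.0672 / 39.4981 = 1.6474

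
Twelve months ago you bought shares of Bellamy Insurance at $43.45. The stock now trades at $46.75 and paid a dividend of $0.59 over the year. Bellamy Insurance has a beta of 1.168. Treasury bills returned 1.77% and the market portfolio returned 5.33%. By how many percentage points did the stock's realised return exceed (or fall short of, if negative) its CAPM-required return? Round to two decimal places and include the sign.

+3.02%

Realised HPR = (P1 + D1 − P0) / P0 = (46.75 + 0.59 − 43.45) / 43.45 = 3.89 / 43.45 = 8.9528%
MRP = 5.33% − 1.77% = 3.56%
CAPM required = R_f + β·MRP = 1.77% + 1.168 × 3.56% = 5.92808%
α = realised − required = 8.9528% − 5.92808% = +3.02%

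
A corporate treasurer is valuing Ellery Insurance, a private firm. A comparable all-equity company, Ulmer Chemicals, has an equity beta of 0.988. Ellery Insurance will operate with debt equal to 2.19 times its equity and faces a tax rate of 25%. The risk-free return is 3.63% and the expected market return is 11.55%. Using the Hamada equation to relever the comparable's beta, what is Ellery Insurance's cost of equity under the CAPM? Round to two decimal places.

β_L = β_U × [1 + (1 − t)(D/E)] = 0.988 × [1 + (1 − 0.25) × 2.19]
    = 0.988 × [1 + 0.75 × 2.19] = 0.988 × 2.6425 = 2.6108
MRP = 11.55% − 3.63% = 7.92%
E(R) = R_f + β_L × MRP = 3.63% + 2.6108 × 7.92% = 24.31%

24.31%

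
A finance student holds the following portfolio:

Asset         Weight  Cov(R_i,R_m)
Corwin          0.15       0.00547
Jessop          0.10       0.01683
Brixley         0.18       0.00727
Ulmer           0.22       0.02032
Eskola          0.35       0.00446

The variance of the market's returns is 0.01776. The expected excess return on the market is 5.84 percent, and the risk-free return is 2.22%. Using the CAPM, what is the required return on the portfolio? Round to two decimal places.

5.46%

β_Corwin = 0.00547 / 0.01776 = 0.3080
β_Jessop = 0.01683 / 0.01776 = 0.9476
β_Brixley = 0.00727 / 0.01776 = 0.4093
β_Ulmer = 0.02032 / 0.01776 = 1.1441
β_Eskola = 0.00446 / 0.01776 = 0.2511
β_P = Σ w_i β_i = 0.15×0.3080 + 0.10×0.9476 + 0.18×0.4093 + 0.22×1.1441 + 0.35×0.2511 = 0.5542
E(R_P) = R_f + β_P × MRP = 2.22% + 0.5542 × 5.84% = 5.46%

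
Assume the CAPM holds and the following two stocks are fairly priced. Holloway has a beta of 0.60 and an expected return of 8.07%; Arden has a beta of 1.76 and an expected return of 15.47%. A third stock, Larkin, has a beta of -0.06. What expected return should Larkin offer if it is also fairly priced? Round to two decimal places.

3.86%

MRP (SML slope) = (15.47% − 8.07%) / (1.76 − 0.60) = 7.40% / 1.16 = 6.3793%
R_f (intercept) = 8.07% − 0.60 × 6.3793% = 4.2424%
E(R_Larkin) = R_f + β × MRP = 4.2424% + -0.06 × 6.3793% = 3.86%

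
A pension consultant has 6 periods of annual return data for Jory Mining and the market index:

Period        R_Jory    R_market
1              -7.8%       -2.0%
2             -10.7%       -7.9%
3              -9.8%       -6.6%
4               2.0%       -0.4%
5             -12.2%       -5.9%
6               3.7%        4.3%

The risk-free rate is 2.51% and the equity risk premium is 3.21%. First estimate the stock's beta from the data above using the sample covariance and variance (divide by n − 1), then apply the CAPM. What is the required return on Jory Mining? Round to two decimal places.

Mean R_i = (-7.8 − 10.7 − 9.8 + 2.0 − 12.2 + 3.7) / 6 = -5.8000%
Mean R_m = (-2.0 − 7.9 − 6.6 − 0.4 − 5.9 + 4.3) / 6 = -3.0833%
Σ(R_i − R̄_i)(R_m − R̄_m) = 144.6000  ⇒  Cov = 144.6000 / 5 = 28.9200
Σ(R_m − R̄_m)² = 106.3883  ⇒  Var(R_m) = 106.3883 / 5 = 21.2777
β = Cov / Var(R_m) = 28.9200 / 21.2777 = 1.3592
E(R) = R_f + β × MRP = 2.51% + 1.3592 × 3.21% = 6.87%

6.87%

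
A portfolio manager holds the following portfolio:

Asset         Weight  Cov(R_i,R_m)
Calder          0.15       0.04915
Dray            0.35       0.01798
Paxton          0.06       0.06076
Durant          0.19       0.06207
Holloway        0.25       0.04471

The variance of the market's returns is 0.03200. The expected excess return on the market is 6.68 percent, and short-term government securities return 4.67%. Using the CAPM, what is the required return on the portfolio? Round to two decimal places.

β_Calder = 0.04915 / 0.03200 = 1.5359
β_Dray = 0.01798 / 0.03200 = 0.5619
β_Paxton = 0.06076 / 0.03200 = 1.8988
β_Durant = 0.06207 / 0.03200 = 1.9397
β_Holloway = 0.04471 / 0.03200 = 1.3972
β_P = Σ w_i β_i = 0.15×1.5359 + 0.35×0.5619 + 0.06×1.8988 + 0.19×1.9397 + 0.25×1.3972 = 1.2588
E(R_P) = R_f + β_P × MRP = 4.67% + 1.2588 × 6.68% = 13.08%

13.08%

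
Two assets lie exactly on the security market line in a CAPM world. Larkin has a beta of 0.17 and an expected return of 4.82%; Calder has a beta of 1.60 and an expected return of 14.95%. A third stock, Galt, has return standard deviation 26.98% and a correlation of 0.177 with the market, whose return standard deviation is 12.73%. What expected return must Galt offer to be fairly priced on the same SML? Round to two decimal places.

6.27%

MRP = (14.95% − 4.82%) / (1.60 − 0.17) = 7.0839%
R_f = 4.82% − 0.17 × 7.0839% = 3.6157%
β_Galt = ρ·σ_i/σ_m = 0.177 × 26.98 / 12.73 = 0.3751
E(R_Galt) = R_f + β × MRP = 3.6157% + 0.3751 × 7.0839% = 6.27%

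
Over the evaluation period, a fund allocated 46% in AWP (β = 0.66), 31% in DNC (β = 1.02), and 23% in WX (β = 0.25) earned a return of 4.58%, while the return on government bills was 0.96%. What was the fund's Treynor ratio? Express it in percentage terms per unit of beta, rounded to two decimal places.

β_P = 0.46×0.66 + 0.31×1.02 + 0.23×0.25 = 0.6773
Treynor = (R_P − R_f) / β_P = (4.58% − 0.96%) / 0.6773 = 3.62% / 0.6773 = 5.34%

5.34%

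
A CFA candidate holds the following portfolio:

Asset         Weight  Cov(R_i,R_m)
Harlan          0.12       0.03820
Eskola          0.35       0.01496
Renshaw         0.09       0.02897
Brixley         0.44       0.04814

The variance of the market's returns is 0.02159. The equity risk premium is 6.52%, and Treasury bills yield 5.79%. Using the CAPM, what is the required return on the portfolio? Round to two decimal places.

15.94%

β_Harlan = 0.03820 / 0.02159 = 1.7693
β_Eskola = 0.01496 / 0.02159 = 0.6929
β_Renshaw = 0.02897 / 0.02159 = 1.3418
β_Brixley = 0.04814 / 0.02159 = 2.2297
β_P = Σ w_i β_i = 0.12×1.7693 + 0.35×0.6929 + 0.09×1.3418 + 0.44×2.2297 = 1.5567
E(R_P) = R_f + β_P × MRP = 5.79% + 1.5567 × 6.52% = 15.94%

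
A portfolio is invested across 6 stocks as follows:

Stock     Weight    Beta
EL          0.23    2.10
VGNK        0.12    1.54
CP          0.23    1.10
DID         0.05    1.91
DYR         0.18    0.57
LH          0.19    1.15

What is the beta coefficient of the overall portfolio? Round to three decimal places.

1.337

β_P = Σ w_i β_i = 0.23×2.10 + 0.12×1.54 + 0.23×1.10 + 0.05×1.91 + 0.18×0.57 + 0.19×1.15 = 1.3374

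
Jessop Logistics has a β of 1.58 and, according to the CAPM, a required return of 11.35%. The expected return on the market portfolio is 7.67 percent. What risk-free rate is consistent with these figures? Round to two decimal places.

E(R) = R_f + β(E(R_m) − R_f) = R_f(1 − β) + β·E(R_m)
11.35% = R_f × (1 − 1.58) + 1.58 × 7.67%
11.35% = R_f × -0.58 + 12.1186%
R_f = (11.35% − 12.1186%) / -0.58 = 1.33%

1.33%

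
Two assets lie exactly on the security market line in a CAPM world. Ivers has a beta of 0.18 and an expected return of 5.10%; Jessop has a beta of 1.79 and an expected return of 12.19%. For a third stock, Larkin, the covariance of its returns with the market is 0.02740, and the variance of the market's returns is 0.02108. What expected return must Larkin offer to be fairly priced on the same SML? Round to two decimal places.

10.03%

MRP = (12.19% − 5.10%) / (1.79 − 0.18) = 4.4037%
R_f = 5.10% − 0.18 × 4.4037% = 4.3073%
β_Larkin = Cov / Var(R_m) = 0.02740 / 0.02108 = 1.2998
E(R_Larkin) = R_f + β × MRP = 4.3073% + 1.2998 × 4.4037% = 10.03%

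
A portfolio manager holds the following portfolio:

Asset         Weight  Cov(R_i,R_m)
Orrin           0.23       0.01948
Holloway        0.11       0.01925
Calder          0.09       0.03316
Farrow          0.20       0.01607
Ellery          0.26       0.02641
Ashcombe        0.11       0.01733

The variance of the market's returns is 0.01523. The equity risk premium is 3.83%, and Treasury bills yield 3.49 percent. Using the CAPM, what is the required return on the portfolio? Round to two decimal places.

8.91%

β_Orrin = 0.01948 / 0.01523 = 1.2791
β_Holloway = 0.01925 / 0.01523 = 1.2640
β_Calder = 0.03316 / 0.01523 = 2.1773
β_Farrow = 0.01607 / 0.01523 = 1.0552
β_Ellery = 0.02641 / 0.01523 = 1.7341
β_Ashcombe = 0.01733 / 0.01523 = 1.1379
β_P = Σ w_i β_i = 0.23×1.2791 + 0.11×1.2640 + 0.09×2.1773 + 0.20×1.0552 + 0.26×1.7341 + 0.11×1.1379 = 1.4163
E(R_P) = R_f + β_P × MRP = 3.49% + 1.4163 × 3.83% = 8.91%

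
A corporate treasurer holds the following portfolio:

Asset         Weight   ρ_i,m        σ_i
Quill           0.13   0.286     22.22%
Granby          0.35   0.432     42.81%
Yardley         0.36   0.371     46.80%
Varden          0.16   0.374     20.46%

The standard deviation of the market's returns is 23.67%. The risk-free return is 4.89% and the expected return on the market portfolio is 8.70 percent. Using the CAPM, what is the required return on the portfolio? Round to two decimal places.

7.27%

β_Quill = 0.286 × 22.22% / 23.67% = 0.2685
β_Granby = 0.432 × 42.81% / 23.67% = 0.7813
β_Yardley = 0.371 × 46.80% / 23.67% = 0.7335
β_Varden = 0.374 × 20.46% / 23.67% = 0.3233
β_P = Σ w_i β_i = 0.13×0.2685 + 0.35×0.7813 + 0.36×0.7335 + 0.16×0.3233 = 0.6241
MRP = 8.70% − 4.89% = 3.81%
E(R_P) = R_f + β_P × MRP = 4.89% + 0.6241 × 3.81% = 7.27%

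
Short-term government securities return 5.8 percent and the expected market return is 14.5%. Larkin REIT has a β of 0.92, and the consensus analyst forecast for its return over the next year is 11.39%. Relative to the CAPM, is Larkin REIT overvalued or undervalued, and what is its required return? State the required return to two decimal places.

Overvalued; required return 13.80%

MRP = 14.5% − 5.8% = 8.70%
Required return = R_f + β·MRP = 5.8% + 0.92 × 8.7% = 13.80%
Forecast 11.39% < required 13.80% → the stock plots below the SML → overvalued.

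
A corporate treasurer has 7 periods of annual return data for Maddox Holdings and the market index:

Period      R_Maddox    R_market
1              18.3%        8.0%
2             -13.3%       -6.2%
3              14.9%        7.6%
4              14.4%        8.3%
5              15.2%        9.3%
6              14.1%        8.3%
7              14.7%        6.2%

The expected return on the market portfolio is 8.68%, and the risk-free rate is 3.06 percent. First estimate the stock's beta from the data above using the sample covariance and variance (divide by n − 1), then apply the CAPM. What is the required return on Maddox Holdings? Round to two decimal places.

14.08%

Mean R_i = (18.3 − 13.3 + 14.9 + 14.4 + 15.2 + 14.1 + 14.7) / 7 = 11.1857%
Mean R_m = (8.0 − 6.2 + 7.6 + 8.3 + 9.3 + 8.3 + 6.2) / 7 = 5.9286%
Σ(R_i − R̄_i)(R_m − R̄_m) = 346.9429  ⇒  Cov = 346.9429 / 6 = 57.8238
Σ(R_m − R̄_m)² = 176.8743  ⇒  Var(R_m) = 176.8743 / 6 = 29.4791
β = Cov / Var(R_m) = 57.8238 / 29.4791 = 1.9615
MRP = 8.68% − 3.06% = 5.62%
E(R) = R_f + β × MRP = 3.06% + 1.9615 × 5.62% = 14.08%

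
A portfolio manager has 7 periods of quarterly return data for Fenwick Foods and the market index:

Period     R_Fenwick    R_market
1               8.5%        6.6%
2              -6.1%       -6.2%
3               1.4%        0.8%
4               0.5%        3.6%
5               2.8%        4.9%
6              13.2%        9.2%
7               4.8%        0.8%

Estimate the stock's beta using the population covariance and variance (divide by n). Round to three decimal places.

1.105

Mean R_i = (8.5 − 6.1 + 1.4 + 0.5 + 2.8 + 13.2 + 4.8) / 7 = 3.5857%
Mean R_m = (6.6 − 6.2 + 0.8 + 3.6 + 4.9 + 9.2 + 0.8) / 7 = 2.8143%
Σ(R_i − R̄_i)(R_m − R̄_m) = 165.2014  ⇒  Cov = 165.2014 / 7 = 23.6002
Σ(R_m − R̄_m)² = 149.4486  ⇒  Var(R_m) = 149.4486 / 7 = 21.3498
β = Cov / Var(R_m) = 23.6002 / 21.3498 = 1.1054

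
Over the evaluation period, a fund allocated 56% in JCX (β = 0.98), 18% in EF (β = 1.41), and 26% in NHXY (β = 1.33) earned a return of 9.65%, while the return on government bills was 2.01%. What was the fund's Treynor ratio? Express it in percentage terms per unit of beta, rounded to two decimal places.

β_P = 0.56×0.98 + 0.18×1.41 + 0.26×1.33 = 1.1484
Treynor = (R_P − R_f) / β_P = (9.65% − 2.01%) / 1.1484 = 7.64% / 1.1484 = 6.65%

6.65%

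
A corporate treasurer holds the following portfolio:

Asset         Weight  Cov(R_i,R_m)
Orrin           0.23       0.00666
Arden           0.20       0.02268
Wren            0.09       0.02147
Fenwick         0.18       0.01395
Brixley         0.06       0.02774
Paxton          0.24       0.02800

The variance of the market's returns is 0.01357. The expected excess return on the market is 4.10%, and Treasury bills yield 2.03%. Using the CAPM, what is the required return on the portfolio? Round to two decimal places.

7.74%

β_Orrin = 0.00666 / 0.01357 = 0.4908
β_Arden = 0.02268 / 0.01357 = 1.6713
β_Wren = 0.02147 / 0.01357 = 1.5822
β_Fenwick = 0.01395 / 0.01357 = 1.0280
β_Brixley = 0.02774 / 0.01357 = 2.0442
β_Paxton = 0.02800 / 0.01357 = 2.0634
β_P = Σ w_i β_i = 0.23×0.4908 + 0.20×1.6713 + 0.09×1.5822 + 0.18×1.0280 + 0.06×2.0442 + 0.24×2.0634 = 1.3925
E(R_P) = R_f + β_P × MRP = 2.03% + 1.3925 × 4.10% = 7.74%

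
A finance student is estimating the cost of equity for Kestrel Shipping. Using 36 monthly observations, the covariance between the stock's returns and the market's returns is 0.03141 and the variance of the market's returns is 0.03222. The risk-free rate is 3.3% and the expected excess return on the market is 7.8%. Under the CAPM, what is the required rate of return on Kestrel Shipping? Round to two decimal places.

β = Cov(R_i, R_m) / Var(R_m) = 0.03141 / 0.03222 = 0.9749
E(R) = R_f + β × MRP = 3.3% + 0.9749 × 7.8% = 10.90%

10.90%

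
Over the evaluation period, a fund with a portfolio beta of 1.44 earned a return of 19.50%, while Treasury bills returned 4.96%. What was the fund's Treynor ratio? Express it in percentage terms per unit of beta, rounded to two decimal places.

10.10%

Treynor = (R_P − R_f) / β_P = (19.50% − 4.96%) / 1.4400 = 14.54% / 1.4400 = 10.10%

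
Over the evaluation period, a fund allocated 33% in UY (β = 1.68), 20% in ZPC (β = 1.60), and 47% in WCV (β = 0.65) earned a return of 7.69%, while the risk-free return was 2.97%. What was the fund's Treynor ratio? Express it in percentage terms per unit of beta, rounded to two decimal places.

β_P = 0.33×1.68 + 0.20×1.60 + 0.47×0.65 = 1.1799
Treynor = (R_P − R_f) / β_P = (7.69% − 2.97%) / 1.1799 = 4.72% / 1.1799 = 4.00%

4.00%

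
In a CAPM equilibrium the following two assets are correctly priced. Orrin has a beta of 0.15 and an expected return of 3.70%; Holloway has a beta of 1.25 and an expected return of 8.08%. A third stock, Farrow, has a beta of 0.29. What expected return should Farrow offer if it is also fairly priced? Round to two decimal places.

MRP (SML slope) = (8.08% − 3.70%) / (1.25 − 0.15) = 4.38% / 1.10 = 3.9818%
R_f (intercept) = 3.70% − 0.15 × 3.9818% = 3.1027%
E(R_Farrow) = R_f + β × MRP = 3.1027% + 0.29 × 3.9818% = 4.26%

4.26%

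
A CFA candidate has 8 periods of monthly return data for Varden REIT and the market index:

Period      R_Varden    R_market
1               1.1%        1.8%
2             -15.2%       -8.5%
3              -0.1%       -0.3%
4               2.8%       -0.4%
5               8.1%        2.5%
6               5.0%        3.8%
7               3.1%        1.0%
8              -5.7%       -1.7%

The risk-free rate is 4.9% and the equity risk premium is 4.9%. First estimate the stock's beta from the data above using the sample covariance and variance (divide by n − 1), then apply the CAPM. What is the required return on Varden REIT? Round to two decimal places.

Mean R_i = (1.1 − 15.2 − 0.1 + 2.8 + 8.1 + 5.0 + 3.1 − 5.7) / 8 = -0.1125%
Mean R_m = (1.8 − 8.5 − 0.3 − 0.4 + 2.5 + 3.8 + 1.0 − 1.7) / 8 = -0.2250%
Σ(R_i − R̄_i)(R_m − R̄_m) = 181.9275  ⇒  Cov = 181.9275 / 7 = 25.9896
Σ(R_m − R̄_m)² = 99.9150  ⇒  Var(R_m) = 99.9150 / 7 = 14.2736
β = Cov / Var(R_m) = 25.9896 / 14.2736 = 1.8208
E(R) = R_f + β × MRP = 4.9% + 1.8208 × 4.9% = 13.82%

13.82%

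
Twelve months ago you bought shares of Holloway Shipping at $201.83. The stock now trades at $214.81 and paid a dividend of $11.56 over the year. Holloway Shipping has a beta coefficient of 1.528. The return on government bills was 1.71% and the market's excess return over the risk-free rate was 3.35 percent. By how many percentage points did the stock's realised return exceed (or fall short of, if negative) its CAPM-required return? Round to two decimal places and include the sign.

Realised HPR = (P1 + D1 − P0) / P0 = (214.81 + 11.56 − 201.83) / 201.83 = 24.54 / 201.83 = 12.1587%
CAPM required = R_f + β·MRP = 1.71% + 1.528 × 3.35% = 6.82880%
α = realised − required = 12.1587% − 6.82880% = +5.33%

+5.33%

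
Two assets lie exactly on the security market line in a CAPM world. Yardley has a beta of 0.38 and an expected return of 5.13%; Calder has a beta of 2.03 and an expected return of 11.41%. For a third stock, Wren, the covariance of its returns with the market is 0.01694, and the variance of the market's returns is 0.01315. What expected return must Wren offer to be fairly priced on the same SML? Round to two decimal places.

MRP = (11.41% − 5.13%) / (2.03 − 0.38) = 3.8061%
R_f = 5.13% − 0.38 × 3.8061% = 3.6837%
β_Wren = Cov / Var(R_m) = 0.01694 / 0.01315 = 1.2882
E(R_Wren) = R_f + β × MRP = 3.6837% + 1.2882 × 3.8061% = 8.59%

8.59%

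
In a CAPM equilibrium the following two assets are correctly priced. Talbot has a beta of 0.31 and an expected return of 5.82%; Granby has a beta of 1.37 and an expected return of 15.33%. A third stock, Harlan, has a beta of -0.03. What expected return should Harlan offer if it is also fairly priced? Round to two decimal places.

MRP (SML slope) = (15.33% − 5.82%) / (1.37 − 0.31) = 9.51% / 1.06 = 8.9717%
R_f (intercept) = 5.82% − 0.31 × 8.9717% = 3.0388%
E(R_Harlan) = R_f + β × MRP = 3.0388% + -0.03 × 8.9717% = 2.77%

2.77%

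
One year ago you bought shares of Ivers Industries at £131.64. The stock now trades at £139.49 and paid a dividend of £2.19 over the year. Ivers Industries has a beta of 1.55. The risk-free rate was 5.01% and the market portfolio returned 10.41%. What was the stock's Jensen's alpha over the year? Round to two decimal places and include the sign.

Realised HPR = (P1 + D1 − P0) / P0 = (139.49 + 2.19 − 131.64) / 131.64 = 10.04 / 131.64 = 7.6269%
MRP = 10.41% − 5.01% = 5.40%
CAPM required = R_f + β·MRP = 5.01% + 1.55 × 5.40% = 13.3800%
α = realised − required = 7.6269% − 13.3800% = -5.75%

-5.75%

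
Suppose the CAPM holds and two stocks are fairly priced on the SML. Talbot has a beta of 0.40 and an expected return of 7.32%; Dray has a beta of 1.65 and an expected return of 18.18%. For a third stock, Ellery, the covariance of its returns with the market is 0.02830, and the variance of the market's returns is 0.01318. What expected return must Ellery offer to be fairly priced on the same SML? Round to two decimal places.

22.50%

MRP = (18.18% − 7.32%) / (1.65 − 0.40) = 8.6880%
R_f = 7.32% − 0.40 × 8.6880% = 3.8448%
β_Ellery = Cov / Var(R_m) = 0.02830 / 0.01318 = 2.1472
E(R_Ellery) = R_f + β × MRP = 3.8448% + 2.1472 × 8.6880% = 22.50%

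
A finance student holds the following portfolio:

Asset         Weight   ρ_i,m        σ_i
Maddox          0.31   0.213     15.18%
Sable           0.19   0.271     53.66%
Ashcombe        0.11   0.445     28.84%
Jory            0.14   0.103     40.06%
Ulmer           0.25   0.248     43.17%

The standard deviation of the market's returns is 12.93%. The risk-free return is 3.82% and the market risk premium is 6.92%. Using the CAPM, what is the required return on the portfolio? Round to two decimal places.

8.33%

β_Maddox = 0.213 × 15.18% / 12.93% = 0.2501
β_Sable = 0.271 × 53.66% / 12.93% = 1.1247
β_Ashcombe = 0.445 × 28.84% / 12.93% = 0.9926
β_Jory = 0.103 × 40.06% / 12.93% = 0.3191
β_Ulmer = 0.248 × 43.17% / 12.93% = 0.8280
β_P = Σ w_i β_i = 0.31×0.2501 + 0.19×1.1247 + 0.11×0.9926 + 0.14×0.3191 + 0.25×0.8280 = 0.6521
E(R_P) = R_f + β_P × MRP = 3.82% + 0.6521 × 6.92% = 8.33%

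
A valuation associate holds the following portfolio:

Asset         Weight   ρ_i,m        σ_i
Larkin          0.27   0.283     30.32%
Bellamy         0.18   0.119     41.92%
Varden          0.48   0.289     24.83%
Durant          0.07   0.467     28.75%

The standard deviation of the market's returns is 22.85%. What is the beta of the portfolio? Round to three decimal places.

β_Larkin = 0.283 × 30.32% / 22.85% = 0.3755
β_Bellamy = 0.119 × 41.92% / 22.85% = 0.2183
β_Varden = 0.289 × 24.83% / 22.85% = 0.3140
β_Durant = 0.467 × 28.75% / 22.85% = 0.5876
β_P = Σ w_i β_i = 0.27×0.3755 + 0.18×0.2183 + 0.48×0.3140 + 0.07×0.5876 = 0.3325

0.333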